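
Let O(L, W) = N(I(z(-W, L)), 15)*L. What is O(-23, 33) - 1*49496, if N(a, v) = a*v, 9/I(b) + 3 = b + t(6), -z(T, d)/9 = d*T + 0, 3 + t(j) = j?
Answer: -544451/11 ≈ -49496.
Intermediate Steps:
t(j) = -3 + j
z(T, d) = -9*T*d (z(T, d) = -9*(d*T + 0) = -9*(T*d + 0) = -9*T*d)
I(b) = 9/b (I(b) = 9/(-3 + (b + (-3 + 6))) = 9/(-3 + (b + 3)) = 9/(-3 + (3 + b)) = 9/b)
O(L, W) = 15/W (O(L, W) = ((9/((-9*(-W)*L)))*15)*L = ((9/((9*L*W)))*15)*L = ((9*(1/(9*L*W)))*15)*L = ((1/(L*W))*15)*L = (15/(L*W))*L = 15/W)
O(-23, 33) - 1*49496 = 15/33 - 1*49496 = 15*(1/33) - 49496 = 5/11 - 49496 = -544451/11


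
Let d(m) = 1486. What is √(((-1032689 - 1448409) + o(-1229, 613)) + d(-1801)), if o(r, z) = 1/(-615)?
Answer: I*√937851249315/615 ≈ 1574.7*I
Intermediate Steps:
o(r, z) = -1/615
√(((-1032689 - 1448409) + o(-1229, 613)) + d(-1801)) = √(((-1032689 - 1448409) - 1/615) + 1486) = √((-2481098 - 1/615) + 1486) = √(-1525875271/615 + 1486) = √(-1524961381/615) = I*√937851249315/615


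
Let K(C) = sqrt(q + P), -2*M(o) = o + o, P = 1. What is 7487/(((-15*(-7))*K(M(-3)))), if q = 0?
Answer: 7487/105 ≈ 71.305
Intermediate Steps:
M(o) = -o (M(o) = -(o + o)/2 = -o)
K(C) = 1 (K(C) = sqrt(0 + 1) = sqrt(1) = 1)
7487/(((-15*(-7))*K(M(-3)))) = 7487/((-15*(-7)*1)) = 7487/((105*1)) = 7487/105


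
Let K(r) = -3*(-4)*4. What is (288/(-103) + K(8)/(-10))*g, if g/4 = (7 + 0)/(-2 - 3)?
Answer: 109536/2575 ≈ 42.538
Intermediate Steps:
K(r) = 48 (K(r) = 12*4 = 48)
g = -28/5 (g = 4*((7 + 0)/(-2 - 3)) = 4*(7/(-5)) = 4*(7*(-1/5)) = 4*(-7/5) = -28/5 ≈ -5.6000)
(288/(-103) + K(8)/(-10))*g = (288/(-103) + 48/(-10))*(-28/5) = (288*(-1/103) + 48*(-1/10))*(-28/5) = (-288/103 - 24/5)*(-28/5) = -3912/515*(-28/5) = 109536/2575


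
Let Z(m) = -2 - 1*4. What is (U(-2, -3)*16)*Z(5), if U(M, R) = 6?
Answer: -576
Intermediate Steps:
Z(m) = -6 (Z(m) = -2 - 4 = -6)
(U(-2, -3)*16)*Z(5) = (6*16)*(-6) = 96*(-6) = -576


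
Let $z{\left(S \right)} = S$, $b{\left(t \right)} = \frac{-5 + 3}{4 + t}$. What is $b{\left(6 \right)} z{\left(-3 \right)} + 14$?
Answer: $\frac{73}{5} \approx 14.6$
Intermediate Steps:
$b{\left(t \right)} = - \frac{2}{4 + t}$
$b{\left(6 \right)} z{\left(-3 \right)} + 14 = - \frac{2}{4 + 6} \left(-3\right) + 14 = - \frac{2}{10} \left(-3\right) + 14 = \left(-2\right) \frac{1}{10} \left(-3\right) + 14 = \left(- \frac{1}{5}\right) \left(-3\right) + 14 = \frac{3}{5} + 14 = \frac{73}{5}$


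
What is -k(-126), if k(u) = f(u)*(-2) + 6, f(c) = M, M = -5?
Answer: -16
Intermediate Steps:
f(c) = -5
k(u) = 16 (k(u) = -5*(-2) + 6 = 10 + 6 = 16)
-k(-126) = -1*16 = -16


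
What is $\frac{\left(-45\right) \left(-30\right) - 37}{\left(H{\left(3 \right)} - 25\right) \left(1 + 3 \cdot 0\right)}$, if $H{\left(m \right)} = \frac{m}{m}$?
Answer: $- \frac{1313}{24} \approx -54.708$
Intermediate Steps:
$H{\left(m \right)} = 1$
$\frac{\left(-45\right) \left(-30\right) - 37}{\left(H{\left(3 \right)} - 25\right) \left(1 + 3 \cdot 0\right)} = \frac{\left(-45\right) \left(-30\right) - 37}{\left(1 - 25\right) \left(1 + 3 \cdot 0\right)} = \frac{1350 - 37}{\left(-24\right) \left(1 + 0\right)} = \frac{1313}{\left(-24\right) 1} = \frac{1313}{-24} = 1313 \left(- \frac{1}{24}\right) = - \frac{1313}{24}$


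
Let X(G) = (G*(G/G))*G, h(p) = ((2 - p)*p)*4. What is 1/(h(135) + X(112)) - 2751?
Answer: -163068277/59276 ≈ -2751.0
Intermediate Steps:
h(p) = 4*p*(2 - p) (h(p) = (p*(2 - p))*4 = 4*p*(2 - p))
X(G) = G² (X(G) = (G*1)*G = G*G = G²)
1/(h(135) + X(112)) - 2751 = 1/(4*135*(2 - 1*135) + 112²) - 2751 = 1/(4*135*(2 - 135) + 12544) - 2751 = 1/(4*135*(-133) + 12544) - 2751 = 1/(-71820 + 12544) - 2751 = 1/(-59276) - 2751 = -1/59276 - 2751 = -163068277/59276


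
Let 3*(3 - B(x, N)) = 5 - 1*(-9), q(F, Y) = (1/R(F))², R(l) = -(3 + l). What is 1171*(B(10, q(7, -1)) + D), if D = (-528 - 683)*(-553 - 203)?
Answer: 3216201853/3 ≈ 1.0721e+9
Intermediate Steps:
R(l) = -3 - l
q(F, Y) = (-3 - F)⁻² (q(F, Y) = (1/(-3 - F))² = (-3 - F)⁻²)
B(x, N) = -5/3 (B(x, N) = 3 - (5 - 1*(-9))/3 = 3 - (5 + 9)/3 = 3 - ⅓*14 = 3 - 14/3 = -5/3)
D = 915516 (D = -1211*(-756) = 915516)
1171*(B(10, q(7, -1)) + D) = 1171*(-5/3 + 915516) = 1171*(2746543/3) = 3216201853/3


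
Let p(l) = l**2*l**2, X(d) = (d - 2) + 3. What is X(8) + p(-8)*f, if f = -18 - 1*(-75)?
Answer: 233481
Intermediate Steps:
X(d) = 1 + d (X(d) = (-2 + d) + 3 = 1 + d)
f = 57 (f = -18 + 75 = 57)
p(l) = l**4
X(8) + p(-8)*f = (1 + 8) + (-8)**4*57 = 9 + 4096*57 = 9 + 233472 = 233481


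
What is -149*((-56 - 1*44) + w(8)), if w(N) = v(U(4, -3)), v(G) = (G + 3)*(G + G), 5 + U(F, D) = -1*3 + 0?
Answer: 2980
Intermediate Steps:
U(F, D) = -8 (U(F, D) = -5 + (-1*3 + 0) = -5 + (-3 + 0) = -5 - 3 = -8)
v(G) = 2*G*(3 + G) (v(G) = (3 + G)*(2*G) = 2*G*(3 + G))
w(N) = 80 (w(N) = 2*(-8)*(3 - 8) = 2*(-8)*(-5) = 80)
-149*((-56 - 1*44) + w(8)) = -149*((-56 - 1*44) + 80) = -149*((-56 - 44) + 80) = -149*(-100 + 80) = -149*(-20) = 2980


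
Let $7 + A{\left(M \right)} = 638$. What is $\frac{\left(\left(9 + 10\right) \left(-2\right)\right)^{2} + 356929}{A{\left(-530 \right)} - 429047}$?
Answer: $- \frac{358373}{428416} \approx -0.83651$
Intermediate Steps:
$A{\left(M \right)} = 631$ ($A{\left(M \right)} = -7 + 638 = 631$)
$\frac{\left(\left(9 + 10\right) \left(-2\right)\right)^{2} + 356929}{A{\left(-530 \right)} - 429047} = \frac{\left(\left(9 + 10\right) \left(-2\right)\right)^{2} + 356929}{631 - 429047} = \frac{\left(19 \left(-2\right)\right)^{2} + 356929}{-428416} = \left(\left(-38\right)^{2} + 356929\right) \left(- \frac{1}{428416}\right) = \left(1444 + 356929\right) \left(- \frac{1}{428416}\right) = 358373 \left(- \frac{1}{428416}\right) = - \frac{358373}{428416}$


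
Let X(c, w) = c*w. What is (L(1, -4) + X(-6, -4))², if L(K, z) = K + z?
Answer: 441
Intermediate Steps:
(L(1, -4) + X(-6, -4))² = ((1 - 4) - 6*(-4))² = (-3 + 24)² = 21² = 441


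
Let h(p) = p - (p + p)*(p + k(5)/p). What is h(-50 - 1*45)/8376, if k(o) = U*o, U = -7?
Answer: -6025/2792 ≈ -2.1580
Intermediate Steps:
k(o) = -7*o
h(p) = p - 2*p*(p - 35/p) (h(p) = p - (p + p)*(p + (-7*5)/p) = p - 2*p*(p - 35/p))
h(-50 - 1*45)/8376 = (70 + (-50 - 1*45) - 2*(-50 - 1*45)²)/8376 = (70 + (-50 - 45) - 2*(-50 - 45)²)*(1/8376) = (70 - 95 - 2*(-95)²)*(1/8376) = (70 - 95 - 2*9025)*(1/8376) = (70 - 95 - 18050)*(1/8376) = -18075*1/8376 = -6025/2792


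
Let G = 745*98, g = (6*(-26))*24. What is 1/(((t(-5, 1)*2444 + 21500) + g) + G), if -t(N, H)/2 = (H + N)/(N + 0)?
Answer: 5/434278 ≈ 1.1513e-5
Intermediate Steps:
t(N, H) = -2*(H + N)/N (t(N, H) = -2*(H + N)/(N + 0) = -2*(H + N)/N)
g = -3744 (g = -156*24 = -3744)
G = 73010
1/(((t(-5, 1)*2444 + 21500) + g) + G) = 1/((((-2 - 2*1/(-5))*2444 + 21500) - 3744) + 73010) = 1/((((-2 - 2*1*(-⅕))*2444 + 21500) - 3744) + 73010) = 1/((((-2 + ⅖)*2444 + 21500) - 3744) + 73010) = 1/(((-8/5*2444 + 21500) - 3744) + 73010) = 1/(((-19552/5 + 21500) - 3744) + 73010) = 1/((87948/5 - 3744) + 73010) = 1/(69228/5 + 73010) = 1/(434278/5) = 5/434278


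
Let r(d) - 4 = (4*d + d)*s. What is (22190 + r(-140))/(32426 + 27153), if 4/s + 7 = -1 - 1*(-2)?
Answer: 67982/178737 ≈ 0.38035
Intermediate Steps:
s = -2/3 (s = 4/(-7 + (-1 - 1*(-2))) = 4/(-7 + (-1 + 2)) = 4/(-7 + 1) = 4/(-6) = 4*(-1/6) = -2/3 ≈ -0.66667)
r(d) = 4 - 10*d/3 (r(d) = 4 + (4*d + d)*(-2/3) = 4 + (5*d)*(-2/3) = 4 - 10*d/3)
(22190 + r(-140))/(32426 + 27153) = (22190 + (4 - 10/3*(-140)))/(32426 + 27153) = (22190 + (4 + 1400/3))/59579 = (22190 + 1412/3)*(1/59579) = (67982/3)*(1/59579) = 67982/178737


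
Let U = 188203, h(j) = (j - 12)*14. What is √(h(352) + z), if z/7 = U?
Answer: 3*√146909 ≈ 1149.9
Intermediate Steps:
h(j) = -168 + 14*j (h(j) = (-12 + j)*14 = -168 + 14*j)
z = 1317421 (z = 7*188203 = 1317421)
√(h(352) + z) = √((-168 + 14*352) + 1317421) = √((-168 + 4928) + 1317421) = √(4760 + 1317421) = √1322181 = 3*√146909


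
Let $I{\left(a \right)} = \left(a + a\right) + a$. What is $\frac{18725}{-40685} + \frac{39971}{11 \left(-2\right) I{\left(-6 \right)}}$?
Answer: $\frac{323761007}{3222252} \approx 100.48$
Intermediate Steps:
$I{\left(a \right)} = 3 a$ ($I{\left(a \right)} = 2 a + a = 3 a$)
$\frac{18725}{-40685} + \frac{39971}{11 \left(-2\right) I{\left(-6 \right)}} = \frac{18725}{-40685} + \frac{39971}{11 \left(-2\right) 3 \left(-6\right)} = 18725 \left(- \frac{1}{40685}\right) + \frac{39971}{\left(-22\right) \left(-18\right)} = - \frac{3745}{8137} + \frac{39971}{396} = \frac{323761007}{3222252}$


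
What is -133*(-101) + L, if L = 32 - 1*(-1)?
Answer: 13466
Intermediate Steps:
L = 33 (L = 32 + 1 = 33)
-133*(-101) + L = -133*(-101) + 33 = 13433 + 33 = 13466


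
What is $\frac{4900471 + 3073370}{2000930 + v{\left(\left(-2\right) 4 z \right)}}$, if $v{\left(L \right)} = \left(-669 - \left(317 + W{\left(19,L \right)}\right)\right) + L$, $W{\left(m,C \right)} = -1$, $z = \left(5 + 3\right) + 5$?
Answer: $\frac{7973841}{1999841} \approx 3.9872$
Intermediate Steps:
$z = 13$ ($z = 8 + 5 = 13$)
$v{\left(L \right)} = -985 + L$ ($v{\left(L \right)} = \left(-669 - 316\right) + L = -985 + L$)
$\frac{4900471 + 3073370}{2000930 + v{\left(\left(-2\right) 4 z \right)}} = \frac{4900471 + 3073370}{2000930 - \left(985 - \left(-2\right) 4 \cdot 13\right)} = \frac{7973841}{2000930 - 1089} = \frac{7973841}{1999841}$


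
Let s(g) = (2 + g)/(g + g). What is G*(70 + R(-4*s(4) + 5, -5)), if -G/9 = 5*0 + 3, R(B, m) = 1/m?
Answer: -9423/5 ≈ -1884.6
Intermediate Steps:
s(g) = (2 + g)/(2*g) (s(g) = (2 + g)/((2*g)) = (2 + g)*(1/(2*g)) = (2 + g)/(2*g))
G = -27 (G = -9*(5*0 + 3) = -9*(0 + 3) = -9*3 = -27)
G*(70 + R(-4*s(4) + 5, -5)) = -27*(70 + 1/(-5)) = -27*(70 - 1/5) = -27*349/5 = -9423/5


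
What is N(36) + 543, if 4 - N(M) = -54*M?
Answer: 2491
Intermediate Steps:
N(M) = 4 + 54*M (N(M) = 4 - (-54)*M = 4 + 54*M)
N(36) + 543 = (4 + 54*36) + 543 = (4 + 1944) + 543 = 1948 + 543 = 2491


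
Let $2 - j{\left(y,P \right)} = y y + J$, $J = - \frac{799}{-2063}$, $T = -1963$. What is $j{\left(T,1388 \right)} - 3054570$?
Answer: $- \frac{14251074830}{2063} \approx -6.9079 \cdot 10^{6}$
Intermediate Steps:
$J = \frac{799}{2063}$ ($J = \left(-799\right) \left(- \frac{1}{2063}\right) = \frac{799}{2063} \approx 0.3873$)
$j{\left(y,P \right)} = \frac{3327}{2063} - y^{2}$ ($j{\left(y,P \right)} = 2 - \left(y y + \frac{799}{2063}\right) = 2 - \left(y^{2} + \frac{799}{2063}\right) = 2 - \left(\frac{799}{2063} + y^{2}\right) = \frac{3327}{2063} - y^{2}$)
$j{\left(T,1388 \right)} - 3054570 = \left(\frac{3327}{2063} - \left(-1963\right)^{2}\right) - 3054570 = \left(\frac{3327}{2063} - 3853369\right) - 3054570 = - \frac{7949496920}{2063} - 3054570 = - \frac{14251074830}{2063}$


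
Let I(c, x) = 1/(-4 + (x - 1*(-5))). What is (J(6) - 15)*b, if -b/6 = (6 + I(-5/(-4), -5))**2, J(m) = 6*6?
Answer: -33327/8 ≈ -4165.9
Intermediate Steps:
I(c, x) = 1/(1 + x) (I(c, x) = 1/(-4 + (x + 5)) = 1/(-4 + (5 + x)) = 1/(1 + x))
J(m) = 36
b = -1587/8 (b = -6*(6 + 1/(1 - 5))**2 = -6*(6 + 1/(-4))**2 = -6*(6 - 1/4)**2 = -6*(23/4)**2 = -6*529/16 = -1587/8 ≈ -198.38)
(J(6) - 15)*b = (36 - 15)*(-1587/8) = 21*(-1587/8) = -33327/8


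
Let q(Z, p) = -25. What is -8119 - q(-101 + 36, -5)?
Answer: -8094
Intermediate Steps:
-8119 - q(-101 + 36, -5) = -8119 - 1*(-25) = -8119 + 25 = -8094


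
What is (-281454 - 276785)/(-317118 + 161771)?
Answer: 558239/155347 ≈ 3.5935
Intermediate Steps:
(-281454 - 276785)/(-317118 + 161771) = -558239/(-155347) = -558239*(-1/155347) = 558239/155347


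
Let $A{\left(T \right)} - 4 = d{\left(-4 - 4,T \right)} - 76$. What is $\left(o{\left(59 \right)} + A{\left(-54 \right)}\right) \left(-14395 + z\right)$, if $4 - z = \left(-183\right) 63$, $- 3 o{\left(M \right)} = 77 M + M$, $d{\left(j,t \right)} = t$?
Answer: $4750920$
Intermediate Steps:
$o{\left(M \right)} = - 26 M$ ($o{\left(M \right)} = - \frac{77 M + M}{3} = - \frac{78 M}{3} = - 26 M$)
$A{\left(T \right)} = -72 + T$ ($A{\left(T \right)} = 4 + \left(T - 76\right) = 4 + \left(-76 + T\right) = -72 + T$)
$z = 11533$ ($z = 4 - \left(-183\right) 63 = 4 - -11529 = 4 + 11529 = 11533$)
$\left(o{\left(59 \right)} + A{\left(-54 \right)}\right) \left(-14395 + z\right) = \left(\left(-26\right) 59 - 126\right) \left(-14395 + 11533\right) = \left(-1534 - 126\right) \left(-2862\right) = \left(-1660\right) \left(-2862\right) = 4750920$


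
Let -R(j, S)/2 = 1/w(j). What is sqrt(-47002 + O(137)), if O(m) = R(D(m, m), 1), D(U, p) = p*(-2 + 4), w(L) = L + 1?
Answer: 4*I*sqrt(8886317)/55 ≈ 216.8*I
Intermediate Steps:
w(L) = 1 + L
D(U, p) = 2*p (D(U, p) = p*2 = 2*p)
R(j, S) = -2/(1 + j)
O(m) = -2/(1 + 2*m)
sqrt(-47002 + O(137)) = sqrt(-47002 - 2/(1 + 2*137)) = sqrt(-47002 - 2/(1 + 274)) = sqrt(-47002 - 2/275) = sqrt(-12925552/275) = 4*I*sqrt(8886317)/55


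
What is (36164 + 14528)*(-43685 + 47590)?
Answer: 197952260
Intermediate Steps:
(36164 + 14528)*(-43685 + 47590) = 50692*3905 = 197952260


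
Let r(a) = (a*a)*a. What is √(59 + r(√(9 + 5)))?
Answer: √(59 + 14*√14) ≈ 10.554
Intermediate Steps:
r(a) = a³ (r(a) = a²*a = a³)
√(59 + r(√(9 + 5))) = √(59 + (√(9 + 5))³) = √(59 + (√14)³) = √(59 + 14*√14)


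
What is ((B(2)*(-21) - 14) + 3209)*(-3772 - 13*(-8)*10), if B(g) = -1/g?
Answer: -8757426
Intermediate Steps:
((B(2)*(-21) - 14) + 3209)*(-3772 - 13*(-8)*10) = ((-1/2*(-21) - 14) + 3209)*(-3772 - 13*(-8)*10) = ((-1*½*(-21) - 14) + 3209)*(-3772 + 104*10) = ((-½*(-21) - 14) + 3209)*(-3772 + 1040) = ((21/2 - 14) + 3209)*(-2732) = (-7/2 + 3209)*(-2732) = (6411/2)*(-2732) = -8757426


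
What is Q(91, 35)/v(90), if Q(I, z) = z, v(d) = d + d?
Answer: 7/36 ≈ 0.19444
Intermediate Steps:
v(d) = 2*d
Q(91, 35)/v(90) = 35/((2*90)) = 35/180 = 35*(1/180) = 7/36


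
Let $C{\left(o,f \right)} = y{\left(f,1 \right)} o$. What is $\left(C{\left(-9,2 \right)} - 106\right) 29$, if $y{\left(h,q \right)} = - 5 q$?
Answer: $-1769$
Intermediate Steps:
$C{\left(o,f \right)} = - 5 o$ ($C{\left(o,f \right)} = \left(-5\right) 1 o = - 5 o$)
$\left(C{\left(-9,2 \right)} - 106\right) 29 = \left(\left(-5\right) \left(-9\right) - 106\right) 29 = \left(45 - 106\right) 29 = \left(-61\right) 29 = -1769$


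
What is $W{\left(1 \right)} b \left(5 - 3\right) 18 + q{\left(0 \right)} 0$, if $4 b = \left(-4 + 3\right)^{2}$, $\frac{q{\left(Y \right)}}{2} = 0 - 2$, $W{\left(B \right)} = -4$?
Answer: $-36$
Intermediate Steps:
$q{\left(Y \right)} = -4$ ($q{\left(Y \right)} = 2 \left(0 - 2\right) = 2 \left(-2\right) = -4$)
$b = \frac{1}{4}$ ($b = \frac{\left(-4 + 3\right)^{2}}{4} = \frac{\left(-1\right)^{2}}{4} = \frac{1}{4} \cdot 1 = \frac{1}{4} \approx 0.25$)
$W{\left(1 \right)} b \left(5 - 3\right) 18 + q{\left(0 \right)} 0 = \left(-4\right) \frac{1}{4} \left(5 - 3\right) 18 - 0 = - (5 - 3) 18 + 0 = \left(-1\right) 2 \cdot 18 + 0 = \left(-2\right) 18 + 0 = -36 + 0 = -36$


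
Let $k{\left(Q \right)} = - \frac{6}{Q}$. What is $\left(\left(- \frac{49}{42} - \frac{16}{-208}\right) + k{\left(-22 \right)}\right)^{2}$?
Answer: $\frac{491401}{736164} \approx 0.66752$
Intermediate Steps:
$\left(\left(- \frac{49}{42} - \frac{16}{-208}\right) + k{\left(-22 \right)}\right)^{2} = \left(\left(- \frac{49}{42} - \frac{16}{-208}\right) - \frac{6}{-22}\right)^{2} = \left(\left(\left(-49\right) \frac{1}{42} - - \frac{1}{13}\right) - - \frac{3}{11}\right)^{2} = \left(\left(- \frac{7}{6} + \frac{1}{13}\right) + \frac{3}{11}\right)^{2} = \left(- \frac{85}{78} + \frac{3}{11}\right)^{2} = \left(- \frac{701}{858}\right)^{2} = \frac{491401}{736164}$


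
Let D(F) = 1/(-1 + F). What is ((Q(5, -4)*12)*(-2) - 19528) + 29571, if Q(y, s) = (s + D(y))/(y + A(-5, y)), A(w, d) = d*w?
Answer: 20077/2 ≈ 10039.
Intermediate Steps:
Q(y, s) = -(s + 1/(-1 + y))/(4*y) (Q(y, s) = (s + 1/(-1 + y))/(y + y*(-5)) = (s + 1/(-1 + y))/(y - 5*y) = (s + 1/(-1 + y))/((-4*y)) = (s + 1/(-1 + y))*(-1/(4*y)) = -(s + 1/(-1 + y))/(4*y))
((Q(5, -4)*12)*(-2) - 19528) + 29571 = ((((1/4)*(-1 - 4 - 1*(-4)*5)/(5*(-1 + 5)))*12)*(-2) - 19528) + 29571 = ((((1/4)*(1/5)*(-1 - 4 + 20)/4)*12)*(-2) - 19528) + 29571 = ((((1/4)*(1/5)*(1/4)*15)*12)*(-2) - 19528) + 29571 = (((3/16)*12)*(-2) - 19528) + 29571 = ((9/4)*(-2) - 19528) + 29571 = (-9/2 - 19528) + 29571 = -39065/2 + 29571 = 20077/2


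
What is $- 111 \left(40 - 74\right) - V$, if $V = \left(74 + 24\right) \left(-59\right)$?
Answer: $9556$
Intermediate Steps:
$V = -5782$ ($V = 98 \left(-59\right) = -5782$)
$- 111 \left(40 - 74\right) - V = - 111 \left(40 - 74\right) - -5782 = \left(-111\right) \left(-34\right) + 5782 = 3774 + 5782 = 9556$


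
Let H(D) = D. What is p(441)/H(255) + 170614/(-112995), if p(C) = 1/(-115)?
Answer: -333557903/220905225 ≈ -1.5100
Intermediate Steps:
p(C) = -1/115
p(441)/H(255) + 170614/(-112995) = -1/115/255 + 170614/(-112995) = -1/115*1/255 + 170614*(-1/112995) = -1/29325 - 170614/112995 = -333557903/220905225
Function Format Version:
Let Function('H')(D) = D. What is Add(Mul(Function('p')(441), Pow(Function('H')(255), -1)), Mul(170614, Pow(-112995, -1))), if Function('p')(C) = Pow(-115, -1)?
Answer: Rational(-333557903, 220905225) ≈ -1.5100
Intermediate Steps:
Function('p')(C) = Rational(-1, 115)
Add(Mul(Function('p')(441), Pow(Function('H')(255), -1)), Mul(170614, Pow(-112995, -1))) = Add(Mul(Rational(-1, 115), Pow(255, -1)), Mul(170614, Pow(-112995, -1))) = Add(Mul(Rational(-1, 115), Rational(1, 255)), Mul(170614, Rational(-1, 112995))) = Add(Rational(-1, 29325), Rational(-170614, 112995)) = Rational(-333557903, 220905225)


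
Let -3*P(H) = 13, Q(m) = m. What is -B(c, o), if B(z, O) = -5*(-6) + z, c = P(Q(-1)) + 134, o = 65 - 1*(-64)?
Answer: -479/3 ≈ -159.67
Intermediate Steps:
P(H) = -13/3 (P(H) = -⅓*13 = -13/3)
o = 129 (o = 65 + 64 = 129)
c = 389/3 (c = -13/3 + 134 = 389/3 ≈ 129.67)
B(z, O) = 30 + z
-B(c, o) = -(30 + 389/3) = -1*479/3 = -479/3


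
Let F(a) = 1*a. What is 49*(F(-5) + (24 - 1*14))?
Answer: 245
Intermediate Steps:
F(a) = a
49*(F(-5) + (24 - 1*14)) = 49*(-5 + (24 - 1*14)) = 49*(-5 + (24 - 14)) = 49*(-5 + 10) = 49*5 = 245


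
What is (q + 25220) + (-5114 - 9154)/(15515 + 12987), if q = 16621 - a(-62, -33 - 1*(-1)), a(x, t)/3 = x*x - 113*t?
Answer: 277331577/14251 ≈ 19461.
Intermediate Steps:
a(x, t) = -339*t + 3*x² (a(x, t) = 3*(x*x - 113*t) = 3*(x² - 113*t) = -339*t + 3*x²)
q = -5759 (q = 16621 - (-339*(-33 - 1*(-1)) + 3*(-62)²) = 16621 - (-339*(-33 + 1) + 3*3844) = 16621 - (-339*(-32) + 11532) = 16621 - (10848 + 11532) = 16621 - 1*22380 = 16621 - 22380 = -5759)
(q + 25220) + (-5114 - 9154)/(15515 + 12987) = (-5759 + 25220) + (-5114 - 9154)/(15515 + 12987) = 19461 - 14268/28502 = 19461 - 14268*1/28502 = 19461 - 7134/14251 = 277331577/14251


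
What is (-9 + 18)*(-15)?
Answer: -135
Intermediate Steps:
(-9 + 18)*(-15) = 9*(-15) = -135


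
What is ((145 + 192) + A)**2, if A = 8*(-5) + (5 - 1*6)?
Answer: 87616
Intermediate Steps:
A = -41 (A = -40 + (5 - 6) = -40 - 1 = -41)
((145 + 192) + A)**2 = ((145 + 192) - 41)**2 = (337 - 41)**2 = 296**2 = 87616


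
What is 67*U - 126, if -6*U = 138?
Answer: -1667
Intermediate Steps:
U = -23 (U = -1/6*138 = -23)
67*U - 126 = 67*(-23) - 126 = -1541 - 126 = -1667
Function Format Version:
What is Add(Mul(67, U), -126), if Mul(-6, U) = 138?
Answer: -1667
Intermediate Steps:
U = -23 (U = Mul(Rational(-1, 6), 138) = -23)
Add(Mul(67, U), -126) = Add(Mul(67, -23), -126) = Add(-1541, -126) = -1667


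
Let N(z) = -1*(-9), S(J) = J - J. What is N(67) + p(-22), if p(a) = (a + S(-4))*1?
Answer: -13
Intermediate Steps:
S(J) = 0
N(z) = 9
p(a) = a (p(a) = (a + 0)*1 = a*1 = a)
N(67) + p(-22) = 9 - 22 = -13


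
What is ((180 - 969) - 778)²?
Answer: 2455489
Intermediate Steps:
((180 - 969) - 778)² = (-789 - 778)² = (-1567)² = 2455489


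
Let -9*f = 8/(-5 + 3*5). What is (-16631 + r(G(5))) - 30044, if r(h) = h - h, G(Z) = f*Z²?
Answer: -46675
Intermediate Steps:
f = -4/45 (f = -8/(9*(-5 + 3*5)) = -8/(9*(-5 + 15)) = -8/(9*10) = -⅑*⅘ = -4/45 ≈ -0.088889)
G(Z) = -4*Z²/45
r(h) = 0
(-16631 + r(G(5))) - 30044 = (-16631 + 0) - 30044 = -16631 - 30044 = -46675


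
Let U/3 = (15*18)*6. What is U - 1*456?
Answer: 4404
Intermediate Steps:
U = 4860 (U = 3*((15*18)*6) = 3*(270*6) = 3*1620 = 4860)
U - 1*456 = 4860 - 1*456 = 4860 - 456 = 4404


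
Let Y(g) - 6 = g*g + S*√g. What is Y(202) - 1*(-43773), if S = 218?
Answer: 84583 + 218*√202 ≈ 87681.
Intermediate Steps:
Y(g) = 6 + g² + 218*√g (Y(g) = 6 + (g*g + 218*√g) = 6 + (g² + 218*√g) = 6 + g² + 218*√g)
Y(202) - 1*(-43773) = (6 + 202² + 218*√202) - 1*(-43773) = (6 + 40804 + 218*√202) + 43773 = (40810 + 218*√202) + 43773 = 84583 + 218*√202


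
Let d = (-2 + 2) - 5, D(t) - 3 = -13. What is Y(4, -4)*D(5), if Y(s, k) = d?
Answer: 50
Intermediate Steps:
D(t) = -10 (D(t) = 3 - 13 = -10)
d = -5 (d = 0 - 5 = -5)
Y(s, k) = -5
Y(4, -4)*D(5) = -5*(-10) = 50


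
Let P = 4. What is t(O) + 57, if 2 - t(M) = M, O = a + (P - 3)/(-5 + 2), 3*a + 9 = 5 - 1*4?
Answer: 62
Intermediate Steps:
a = -8/3 (a = -3 + (5 - 1*4)/3 = -3 + (5 - 4)/3 = -3 + (⅓)*1 = -3 + ⅓ = -8/3 ≈ -2.6667)
O = -3 (O = -8/3 + (4 - 3)/(-5 + 2) = -8/3 + 1/(-3) = -8/3 + 1*(-⅓) = -8/3 - ⅓ = -3)
t(M) = 2 - M
t(O) + 57 = (2 - 1*(-3)) + 57 = (2 + 3) + 57 = 5 + 57 = 62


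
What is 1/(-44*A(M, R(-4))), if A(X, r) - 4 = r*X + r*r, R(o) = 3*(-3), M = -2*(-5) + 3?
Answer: 1/1408 ≈ 0.00071023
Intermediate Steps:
M = 13 (M = 10 + 3 = 13)
R(o) = -9
A(X, r) = 4 + r² + X*r (A(X, r) = 4 + (r*X + r*r) = 4 + (X*r + r²) = 4 + (r² + X*r) = 4 + r² + X*r)
1/(-44*A(M, R(-4))) = 1/(-44*(4 + (-9)² + 13*(-9))) = 1/(-44*(4 + 81 - 117)) = 1/(-44*(-32)) = 1/1408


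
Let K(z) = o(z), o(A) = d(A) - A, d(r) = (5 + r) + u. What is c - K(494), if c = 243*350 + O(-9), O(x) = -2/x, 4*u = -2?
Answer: 1530823/18 ≈ 85046.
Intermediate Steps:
u = -1/2 (u = (1/4)*(-2) = -1/2 ≈ -0.50000)
d(r) = 9/2 + r (d(r) = (5 + r) - 1/2 = 9/2 + r)
o(A) = 9/2 (o(A) = (9/2 + A) - A = 9/2)
K(z) = 9/2
c = 765452/9 (c = 243*350 - 2/(-9) = 85050 - 2*(-1/9) = 85050 + 2/9 = 765452/9 ≈ 85050.)
c - K(494) = 765452/9 - 1*9/2 = 765452/9 - 9/2 = 1530823/18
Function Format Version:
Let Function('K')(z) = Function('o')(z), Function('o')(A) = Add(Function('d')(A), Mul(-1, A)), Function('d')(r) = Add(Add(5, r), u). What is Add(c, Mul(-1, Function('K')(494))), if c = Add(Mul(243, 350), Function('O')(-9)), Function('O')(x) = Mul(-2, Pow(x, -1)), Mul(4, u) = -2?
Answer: Rational(1530823, 18) ≈ 85046.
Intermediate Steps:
u = Rational(-1, 2) (u = Mul(Rational(1, 4), -2) = Rational(-1, 2) ≈ -0.50000)
Function('d')(r) = Add(Rational(9, 2), r) (Function('d')(r) = Add(Add(5, r), Rational(-1, 2)) = Add(Rational(9, 2), r))
Function('o')(A) = Rational(9, 2) (Function('o')(A) = Add(Add(Rational(9, 2), A), Mul(-1, A)) = Rational(9, 2))
Function('K')(z) = Rational(9, 2)
c = Rational(765452, 9) (c = Add(Mul(243, 350), Mul(-2, Pow(-9, -1))) = Add(85050, Mul(-2, Rational(-1, 9))) = Add(85050, Rational(2, 9)) = Rational(765452, 9) ≈ 85050.)
Add(c, Mul(-1, Function('K')(494))) = Add(Rational(765452, 9), Mul(-1, Rational(9, 2))) = Add(Rational(765452, 9), Rational(-9, 2)) = Rational(1530823, 18)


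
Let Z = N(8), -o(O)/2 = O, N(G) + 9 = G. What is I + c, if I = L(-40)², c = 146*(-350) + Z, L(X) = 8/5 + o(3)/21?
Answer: -62596609/1225 ≈ -51099.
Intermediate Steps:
N(G) = -9 + G
o(O) = -2*O
Z = -1 (Z = -9 + 8 = -1)
L(X) = 46/35 (L(X) = 8/5 - 2*3/21 = 8*(⅕) - 6*1/21 = 8/5 - 2/7 = 46/35)
c = -51101 (c = 146*(-350) - 1 = -51100 - 1 = -51101)
I = 2116/1225 (I = (46/35)² = 2116/1225 ≈ 1.7273)
I + c = 2116/1225 - 51101 = -62596609/1225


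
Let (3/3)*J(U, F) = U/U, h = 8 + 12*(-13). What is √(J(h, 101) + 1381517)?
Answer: 3*√153502 ≈ 1175.4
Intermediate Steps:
h = -148 (h = 8 - 156 = -148)
J(U, F) = 1 (J(U, F) = U/U = 1)
√(J(h, 101) + 1381517) = √(1 + 1381517) = √1381518 = 3*√153502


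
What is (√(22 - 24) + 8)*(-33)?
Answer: -264 - 33*I*√2 ≈ -264.0 - 46.669*I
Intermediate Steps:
(√(22 - 24) + 8)*(-33) = (√(-2) + 8)*(-33) = (I*√2 + 8)*(-33) = (8 + I*√2)*(-33) = -264 - 33*I*√2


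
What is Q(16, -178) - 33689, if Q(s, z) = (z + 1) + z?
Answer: -34044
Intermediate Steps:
Q(s, z) = 1 + 2*z (Q(s, z) = (1 + z) + z = 1 + 2*z)
Q(16, -178) - 33689 = (1 + 2*(-178)) - 33689 = (1 - 356) - 33689 = -355 - 33689 = -34044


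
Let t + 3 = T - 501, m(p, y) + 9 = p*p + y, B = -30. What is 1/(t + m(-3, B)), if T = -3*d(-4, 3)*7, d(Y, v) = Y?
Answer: -1/450 ≈ -0.0022222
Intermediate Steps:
m(p, y) = -9 + y + p² (m(p, y) = -9 + (p*p + y) = -9 + (p² + y) = -9 + (y + p²) = -9 + y + p²)
T = 84 (T = -3*(-4)*7 = 12*7 = 84)
t = -420 (t = -3 + (84 - 501) = -3 - 417 = -420)
1/(t + m(-3, B)) = 1/(-420 + (-9 - 30 + (-3)²)) = 1/(-420 + (-9 - 30 + 9)) = 1/(-420 - 30) = 1/(-450) = -1/450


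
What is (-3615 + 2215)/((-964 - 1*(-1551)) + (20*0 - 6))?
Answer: -200/83 ≈ -2.4096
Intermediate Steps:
(-3615 + 2215)/((-964 - 1*(-1551)) + (20*0 - 6)) = -1400/((-964 + 1551) + (0 - 6)) = -1400/(587 - 6) = -1400/581 = -1400*1/581 = -200/83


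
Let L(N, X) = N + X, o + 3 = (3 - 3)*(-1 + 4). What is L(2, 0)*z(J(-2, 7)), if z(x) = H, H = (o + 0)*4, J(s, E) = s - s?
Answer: -24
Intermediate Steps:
J(s, E) = 0
o = -3 (o = -3 + (3 - 3)*(-1 + 4) = -3 + 0*3 = -3 + 0 = -3)
H = -12 (H = (-3 + 0)*4 = -3*4 = -12)
z(x) = -12
L(2, 0)*z(J(-2, 7)) = (2 + 0)*(-12) = 2*(-12) = -24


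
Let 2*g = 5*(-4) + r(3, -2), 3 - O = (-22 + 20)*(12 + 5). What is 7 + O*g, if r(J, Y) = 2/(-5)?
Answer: -1852/5 ≈ -370.40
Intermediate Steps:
O = 37 (O = 3 - (-22 + 20)*(12 + 5) = 3 - (-2)*17 = 3 - 1*(-34) = 3 + 34 = 37)
r(J, Y) = -⅖ (r(J, Y) = 2*(-⅕) = -⅖)
g = -51/5 (g = (5*(-4) - ⅖)/2 = (-20 - ⅖)/2 = (½)*(-102/5) = -51/5 ≈ -10.200)
7 + O*g = 7 + 37*(-51/5) = 7 - 1887/5 = -1852/5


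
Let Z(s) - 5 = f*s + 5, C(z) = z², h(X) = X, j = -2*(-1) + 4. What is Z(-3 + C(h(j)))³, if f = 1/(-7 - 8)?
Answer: 59319/125 ≈ 474.55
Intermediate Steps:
j = 6 (j = 2 + 4 = 6)
f = -1/15 (f = 1/(-15) = -1/15 ≈ -0.066667)
Z(s) = 10 - s/15 (Z(s) = 5 + (-s/15 + 5) = 5 + (5 - s/15) = 10 - s/15)
Z(-3 + C(h(j)))³ = (10 - (-3 + 6²)/15)³ = (10 - (-3 + 36)/15)³ = (10 - 1/15*33)³ = (10 - 11/5)³ = (39/5)³ = 59319/125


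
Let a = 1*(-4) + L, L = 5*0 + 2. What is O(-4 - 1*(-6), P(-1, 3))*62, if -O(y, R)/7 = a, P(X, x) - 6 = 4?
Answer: 868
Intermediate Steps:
P(X, x) = 10 (P(X, x) = 6 + 4 = 10)
L = 2 (L = 0 + 2 = 2)
a = -2 (a = 1*(-4) + 2 = -4 + 2 = -2)
O(y, R) = 14 (O(y, R) = -7*(-2) = 14)
O(-4 - 1*(-6), P(-1, 3))*62 = 14*62 = 868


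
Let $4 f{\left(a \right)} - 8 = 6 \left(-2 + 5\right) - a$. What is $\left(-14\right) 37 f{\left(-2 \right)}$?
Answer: $-3626$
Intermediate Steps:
$f{\left(a \right)} = \frac{13}{2} - \frac{a}{4}$ ($f{\left(a \right)} = 2 + \frac{6 \left(-2 + 5\right) - a}{4} = 2 + \frac{6 \cdot 3 - a}{4} = 2 + \frac{18 - a}{4} = 2 - \left(- \frac{9}{2} + \frac{a}{4}\right) = \frac{13}{2} - \frac{a}{4}$)
$\left(-14\right) 37 f{\left(-2 \right)} = \left(-14\right) 37 \left(\frac{13}{2} - - \frac{1}{2}\right) = - 518 \left(\frac{13}{2} + \frac{1}{2}\right) = \left(-518\right) 7 = -3626$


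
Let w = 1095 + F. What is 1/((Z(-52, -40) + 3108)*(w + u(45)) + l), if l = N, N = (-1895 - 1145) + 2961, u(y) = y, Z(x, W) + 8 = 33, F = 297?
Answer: 1/4502042 ≈ 2.2212e-7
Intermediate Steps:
Z(x, W) = 25 (Z(x, W) = -8 + 33 = 25)
w = 1392 (w = 1095 + 297 = 1392)
N = -79 (N = -3040 + 2961 = -79)
l = -79
1/((Z(-52, -40) + 3108)*(w + u(45)) + l) = 1/((25 + 3108)*(1392 + 45) - 79) = 1/(3133*1437 - 79) = 1/(4502121 - 79) = 1/4502042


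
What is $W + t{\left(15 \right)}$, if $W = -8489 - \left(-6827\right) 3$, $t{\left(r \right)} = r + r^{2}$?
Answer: $12232$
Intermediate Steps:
$W = 11992$ ($W = -8489 - -20481 = -8489 + 20481 = 11992$)
$W + t{\left(15 \right)} = 11992 + 15 \left(1 + 15\right) = 11992 + 15 \cdot 16 = 11992 + 240 = 12232$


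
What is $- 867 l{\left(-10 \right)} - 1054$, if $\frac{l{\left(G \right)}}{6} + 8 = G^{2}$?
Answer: $-479638$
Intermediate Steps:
$l{\left(G \right)} = -48 + 6 G^{2}$
$- 867 l{\left(-10 \right)} - 1054 = - 867 \left(-48 + 6 \left(-10\right)^{2}\right) - 1054 = - 867 \left(-48 + 6 \cdot 100\right) - 1054 = - 867 \left(-48 + 600\right) - 1054 = \left(-867\right) 552 - 1054 = -478584 - 1054 = -479638$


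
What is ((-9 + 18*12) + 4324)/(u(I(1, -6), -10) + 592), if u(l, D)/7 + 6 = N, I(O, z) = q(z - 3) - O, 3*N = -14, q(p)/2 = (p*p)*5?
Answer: 13593/1552 ≈ 8.7584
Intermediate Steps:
q(p) = 10*p² (q(p) = 2*((p*p)*5) = 2*(p²*5) = 2*(5*p²) = 10*p²)
N = -14/3 (N = (⅓)*(-14) = -14/3 ≈ -4.6667)
I(O, z) = -O + 10*(-3 + z)² (I(O, z) = 10*(z - 3)² - O = 10*(-3 + z)² - O = -O + 10*(-3 + z)²)
u(l, D) = -224/3 (u(l, D) = -42 + 7*(-14/3) = -42 - 98/3 = -224/3)
((-9 + 18*12) + 4324)/(u(I(1, -6), -10) + 592) = ((-9 + 18*12) + 4324)/(-224/3 + 592) = ((-9 + 216) + 4324)/(1552/3) = (207 + 4324)*(3/1552) = 4531*(3/1552) = 13593/1552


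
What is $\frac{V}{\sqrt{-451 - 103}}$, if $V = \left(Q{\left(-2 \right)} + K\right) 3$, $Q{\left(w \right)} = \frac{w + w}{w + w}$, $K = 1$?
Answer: $- \frac{3 i \sqrt{554}}{277} \approx - 0.25492 i$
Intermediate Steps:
$Q{\left(w \right)} = 1$ ($Q{\left(w \right)} = \frac{2 w}{2 w} = 2 w \frac{1}{2 w} = 1$)
$V = 6$ ($V = \left(1 + 1\right) 3 = 2 \cdot 3 = 6$)
$\frac{V}{\sqrt{-451 - 103}} = \frac{6}{\sqrt{-451 - 103}} = \frac{6}{\sqrt{-554}} = \frac{6}{i \sqrt{554}} = 6 \left(- \frac{i \sqrt{554}}{554}\right) = - \frac{3 i \sqrt{554}}{277}$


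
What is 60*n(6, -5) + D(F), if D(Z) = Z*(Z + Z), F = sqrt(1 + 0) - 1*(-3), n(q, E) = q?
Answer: 392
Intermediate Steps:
F = 4 (F = sqrt(1) + 3 = 1 + 3 = 4)
D(Z) = 2*Z**2 (D(Z) = Z*(2*Z) = 2*Z**2)
60*n(6, -5) + D(F) = 60*6 + 2*4**2 = 360 + 2*16 = 360 + 32 = 392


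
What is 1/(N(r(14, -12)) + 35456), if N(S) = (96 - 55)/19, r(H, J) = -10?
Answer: 19/673705 ≈ 2.8202e-5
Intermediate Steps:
N(S) = 41/19 (N(S) = 41*(1/19) = 41/19)
1/(N(r(14, -12)) + 35456) = 1/(41/19 + 35456) = 1/(673705/19) = 19/673705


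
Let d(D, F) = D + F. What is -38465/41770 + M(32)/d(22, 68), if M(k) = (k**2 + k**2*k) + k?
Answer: 140936663/375930 ≈ 374.90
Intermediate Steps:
M(k) = k + k**2 + k**3 (M(k) = (k**2 + k**3) + k = k + k**2 + k**3)
-38465/41770 + M(32)/d(22, 68) = -38465/41770 + (32*(1 + 32 + 32**2))/(22 + 68) = -38465*1/41770 + (32*(1 + 32 + 1024))/90 = -7693/8354 + (32*1057)*(1/90) = -7693/8354 + 33824*(1/90) = -7693/8354 + 16912/45 = 140936663/375930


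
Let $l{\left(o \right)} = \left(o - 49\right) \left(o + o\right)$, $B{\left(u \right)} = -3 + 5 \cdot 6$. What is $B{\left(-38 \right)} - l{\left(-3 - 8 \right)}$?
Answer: $-1293$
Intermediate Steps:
$B{\left(u \right)} = 27$ ($B{\left(u \right)} = -3 + 30 = 27$)
$l{\left(o \right)} = 2 o \left(-49 + o\right)$ ($l{\left(o \right)} = \left(-49 + o\right) 2 o = 2 o \left(-49 + o\right)$)
$B{\left(-38 \right)} - l{\left(-3 - 8 \right)} = 27 - 2 \left(-3 - 8\right) \left(-49 - 11\right) = 27 - 2 \left(-11\right) \left(-49 - 11\right) = 27 - 2 \left(-11\right) \left(-60\right) = 27 - 1320 = -1293$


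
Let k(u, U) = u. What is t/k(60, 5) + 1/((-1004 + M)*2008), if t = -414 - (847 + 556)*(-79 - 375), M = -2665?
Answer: 390806098403/36836760 ≈ 10609.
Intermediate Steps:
t = 636548 (t = -414 - 1403*(-454) = -414 - 1*(-636962) = -414 + 636962 = 636548)
t/k(60, 5) + 1/((-1004 + M)*2008) = 636548/60 + 1/(-1004 - 2665*2008) = 636548*(1/60) + (1/2008)/(-3669) = 159137/15 - 1/3669*1/2008 = 159137/15 - 1/7367352 = 390806098403/36836760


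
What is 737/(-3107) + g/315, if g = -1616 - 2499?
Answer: -2603492/195741 ≈ -13.301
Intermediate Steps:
g = -4115
737/(-3107) + g/315 = 737/(-3107) - 4115/315 = 737*(-1/3107) - 4115*1/315 = -737/3107 - 823/63 = -2603492/195741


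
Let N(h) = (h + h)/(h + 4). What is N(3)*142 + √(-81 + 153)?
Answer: 852/7 + 6*√2 ≈ 130.20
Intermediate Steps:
N(h) = 2*h/(4 + h) (N(h) = (2*h)/(4 + h) = 2*h/(4 + h))
N(3)*142 + √(-81 + 153) = (2*3/(4 + 3))*142 + √(-81 + 153) = (2*3/7)*142 + √72 = (2*3*(⅐))*142 + 6*√2 = (6/7)*142 + 6*√2 = 852/7 + 6*√2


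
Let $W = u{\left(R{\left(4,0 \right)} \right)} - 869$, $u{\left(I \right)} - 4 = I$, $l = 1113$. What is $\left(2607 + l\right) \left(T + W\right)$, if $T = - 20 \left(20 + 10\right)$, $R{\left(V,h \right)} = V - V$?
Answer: $-5449800$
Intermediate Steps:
$R{\left(V,h \right)} = 0$
$u{\left(I \right)} = 4 + I$
$W = -865$ ($W = \left(4 + 0\right) - 869 = 4 - 869 = -865$)
$T = -600$ ($T = \left(-20\right) 30 = -600$)
$\left(2607 + l\right) \left(T + W\right) = \left(2607 + 1113\right) \left(-600 - 865\right) = 3720 \left(-1465\right) = -5449800$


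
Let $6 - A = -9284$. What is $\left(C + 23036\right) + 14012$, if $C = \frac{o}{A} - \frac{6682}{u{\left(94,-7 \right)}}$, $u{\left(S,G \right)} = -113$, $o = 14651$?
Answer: $\frac{38955610303}{1049770} \approx 37109.0$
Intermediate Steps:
$A = 9290$ ($A = 6 - -9284 = 6 + 9284 = 9290$)
$C = \frac{63731343}{1049770}$ ($C = \frac{14651}{9290} - \frac{6682}{-113} = 14651 \cdot \frac{1}{9290} - - \frac{6682}{113} = \frac{14651}{9290} + \frac{6682}{113} = \frac{63731343}{1049770} \approx 60.71$)
$\left(C + 23036\right) + 14012 = \left(\frac{63731343}{1049770} + 23036\right) + 14012 = \frac{24246233063}{1049770} + 14012 = \frac{38955610303}{1049770}$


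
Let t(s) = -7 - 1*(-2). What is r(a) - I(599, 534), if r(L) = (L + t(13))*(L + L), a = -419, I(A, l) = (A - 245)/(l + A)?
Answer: 402568142/1133 ≈ 3.5531e+5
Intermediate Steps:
I(A, l) = (-245 + A)/(A + l)
t(s) = -5 (t(s) = -7 + 2 = -5)
r(L) = 2*L*(-5 + L) (r(L) = (L - 5)*(L + L) = (-5 + L)*(2*L) = 2*L*(-5 + L))
r(a) - I(599, 534) = 2*(-419)*(-5 - 419) - (-245 + 599)/(599 + 534) = 2*(-419)*(-424) - 354/1133 = 355312 - 354/1133 = 402568142/1133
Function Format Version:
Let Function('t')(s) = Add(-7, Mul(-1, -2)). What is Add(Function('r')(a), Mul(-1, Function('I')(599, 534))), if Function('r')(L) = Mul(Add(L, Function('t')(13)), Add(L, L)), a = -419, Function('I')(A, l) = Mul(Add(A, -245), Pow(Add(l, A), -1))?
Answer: Rational(402568142, 1133) ≈ 3.5531e+5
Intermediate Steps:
Function('I')(A, l) = Mul(Pow(Add(A, l), -1), Add(-245, A)) (Function('I')(A, l) = Mul(Add(-245, A), Pow(Add(A, l), -1)) = Mul(Pow(Add(A, l), -1), Add(-245, A)))
Function('t')(s) = -5 (Function('t')(s) = Add(-7, 2) = -5)
Function('r')(L) = Mul(2, L, Add(-5, L)) (Function('r')(L) = Mul(Add(L, -5), Add(L, L)) = Mul(Add(-5, L), Mul(2, L)) = Mul(2, L, Add(-5, L)))
Add(Function('r')(a), Mul(-1, Function('I')(599, 534))) = Add(Mul(2, -419, Add(-5, -419)), Mul(-1, Mul(Pow(Add(599, 534), -1), Add(-245, 599)))) = Add(Mul(2, -419, -424), Mul(-1, Mul(Pow(1133, -1), 354))) = Add(355312, Mul(-1, Mul(Rational(1, 1133), 354))) = Add(355312, Mul(-1, Rational(354, 1133))) = Add(355312, Rational(-354, 1133)) = Rational(402568142, 1133)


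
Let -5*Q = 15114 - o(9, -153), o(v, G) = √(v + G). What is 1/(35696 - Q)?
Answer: 96797/3747863698 + 3*I/1873931849 ≈ 2.5827e-5 + 1.6009e-9*I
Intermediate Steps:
o(v, G) = √(G + v)
Q = -15114/5 + 12*I/5 (Q = -(15114 - √(-153 + 9))/5 = -(15114 - √(-144))/5 = -(15114 - 12*I)/5 = -15114/5 + 12*I/5 ≈ -3022.8 + 2.4*I)
1/(35696 - Q) = 1/(35696 - (-15114/5 + 12*I/5)) = 1/(35696 + (15114/5 - 12*I/5)) = 1/(193594/5 - 12*I/5) = 5*(193594/5 + 12*I/5)/7495727396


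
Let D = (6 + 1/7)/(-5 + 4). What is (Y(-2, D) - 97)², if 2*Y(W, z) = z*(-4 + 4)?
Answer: 9409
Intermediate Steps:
D = -43/7 (D = (6 + ⅐)/(-1) = (43/7)*(-1) = -43/7 ≈ -6.1429)
Y(W, z) = 0 (Y(W, z) = (z*(-4 + 4))/2 = (z*0)/2 = (½)*0 = 0)
(Y(-2, D) - 97)² = (0 - 97)² = (-97)² = 9409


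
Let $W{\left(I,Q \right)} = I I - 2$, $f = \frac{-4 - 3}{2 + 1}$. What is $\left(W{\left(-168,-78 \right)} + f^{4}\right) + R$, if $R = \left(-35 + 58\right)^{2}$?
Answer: $\frac{2331232}{81} \approx 28781.0$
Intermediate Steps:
$R = 529$ ($R = 23^{2} = 529$)
$f = - \frac{7}{3} \approx -2.3333$
$W{\left(I,Q \right)} = -2 + I^{2}$ ($W{\left(I,Q \right)} = I^{2} - 2 = -2 + I^{2}$)
$\left(W{\left(-168,-78 \right)} + f^{4}\right) + R = \left(\left(-2 + \left(-168\right)^{2}\right) + \left(- \frac{7}{3}\right)^{4}\right) + 529 = \left(\left(-2 + 28224\right) + \frac{2401}{81}\right) + 529 = \left(28222 + \frac{2401}{81}\right) + 529 = \frac{2288383}{81} + 529 = \frac{2331232}{81}$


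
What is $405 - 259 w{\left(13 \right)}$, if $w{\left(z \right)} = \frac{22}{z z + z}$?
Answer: $\frac{4858}{13} \approx 373.69$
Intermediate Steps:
$w{\left(z \right)} = \frac{22}{z + z^{2}}$ ($w{\left(z \right)} = \frac{22}{z^{2} + z} = \frac{22}{z + z^{2}}$)
$405 - 259 w{\left(13 \right)} = 405 - 259 \frac{22}{13 \left(1 + 13\right)} = 405 - 259 \cdot 22 \cdot \frac{1}{13} \cdot \frac{1}{14} = 405 - \frac{407}{13} = \frac{4858}{13}$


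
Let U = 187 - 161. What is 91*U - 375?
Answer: 1991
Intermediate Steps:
U = 26
91*U - 375 = 91*26 - 375 = 2366 - 375 = 1991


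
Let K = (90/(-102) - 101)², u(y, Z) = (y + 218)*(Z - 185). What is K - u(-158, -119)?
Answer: 8271184/289 ≈ 28620.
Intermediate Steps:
u(y, Z) = (-185 + Z)*(218 + y) (u(y, Z) = (218 + y)*(-185 + Z) = (-185 + Z)*(218 + y))
K = 2999824/289 (K = (90*(-1/102) - 101)² = (-15/17 - 101)² = (-1732/17)² = 2999824/289 ≈ 10380.)
K - u(-158, -119) = 2999824/289 - (-40330 - 185*(-158) + 218*(-119) - 119*(-158)) = 2999824/289 - (-40330 + 29230 - 25942 + 18802) = 2999824/289 - 1*(-18240) = 2999824/289 + 18240 = 8271184/289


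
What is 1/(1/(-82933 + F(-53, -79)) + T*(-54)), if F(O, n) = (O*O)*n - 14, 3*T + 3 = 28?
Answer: -304858/137186101 ≈ -0.0022222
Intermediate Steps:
T = 25/3 (T = -1 + (⅓)*28 = -1 + 28/3 = 25/3 ≈ 8.3333)
F(O, n) = -14 + n*O² (F(O, n) = O²*n - 14 = n*O² - 14 = -14 + n*O²)
1/(1/(-82933 + F(-53, -79)) + T*(-54)) = 1/(1/(-82933 + (-14 - 79*(-53)²)) + (25/3)*(-54)) = 1/(1/(-82933 + (-14 - 79*2809)) - 450) = 1/(1/(-82933 + (-14 - 221911)) - 450) = 1/(1/(-82933 - 221925) - 450) = 1/(1/(-304858) - 450) = 1/(-1/304858 - 450) = 1/(-137186101/304858) = -304858/137186101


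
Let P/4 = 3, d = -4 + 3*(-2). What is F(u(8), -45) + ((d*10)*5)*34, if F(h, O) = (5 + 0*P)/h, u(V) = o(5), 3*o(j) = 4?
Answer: -67985/4 ≈ -16996.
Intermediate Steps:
d = -10 (d = -4 - 6 = -10)
o(j) = 4/3 (o(j) = (⅓)*4 = 4/3)
P = 12 (P = 4*3 = 12)
u(V) = 4/3
F(h, O) = 5/h (F(h, O) = (5 + 0*12)/h = (5 + 0)/h = 5/h)
F(u(8), -45) + ((d*10)*5)*34 = 5/(4/3) + (-10*10*5)*34 = 5*(¾) - 100*5*34 = 15/4 - 500*34 = 15/4 - 17000 = -67985/4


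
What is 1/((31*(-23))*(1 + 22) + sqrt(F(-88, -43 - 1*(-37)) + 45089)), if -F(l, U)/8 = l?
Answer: -713/11690496 - sqrt(45793)/268881408 ≈ -6.1786e-5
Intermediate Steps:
F(l, U) = -8*l
1/((31*(-23))*(1 + 22) + sqrt(F(-88, -43 - 1*(-37)) + 45089)) = 1/((31*(-23))*(1 + 22) + sqrt(-8*(-88) + 45089)) = 1/(-713*23 + sqrt(704 + 45089)) = 1/(-16399 + sqrt(45793))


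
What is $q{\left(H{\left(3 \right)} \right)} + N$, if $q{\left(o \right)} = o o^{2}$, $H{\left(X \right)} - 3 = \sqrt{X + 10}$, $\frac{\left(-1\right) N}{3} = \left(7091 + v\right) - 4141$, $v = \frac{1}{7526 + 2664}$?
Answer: $- \frac{88714143}{10190} + 40 \sqrt{13} \approx -8561.8$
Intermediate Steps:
$v = \frac{1}{10190} \approx 9.8135 \cdot 10^{-5}$
$N = - \frac{90181503}{10190}$ ($N = - 3 \left(\left(7091 + \frac{1}{10190}\right) - 4141\right) = - 3 \left(\frac{72257291}{10190} - 4141\right) = \left(-3\right) \frac{30060501}{10190} = - \frac{90181503}{10190} \approx -8850.0$)
$H{\left(X \right)} = 3 + \sqrt{10 + X}$ ($H{\left(X \right)} = 3 + \sqrt{X + 10} = 3 + \sqrt{10 + X}$)
$q{\left(o \right)} = o^{3}$
$q{\left(H{\left(3 \right)} \right)} + N = \left(3 + \sqrt{10 + 3}\right)^{3} - \frac{90181503}{10190} = \left(3 + \sqrt{13}\right)^{3} - \frac{90181503}{10190} = - \frac{90181503}{10190} + \left(3 + \sqrt{13}\right)^{3}$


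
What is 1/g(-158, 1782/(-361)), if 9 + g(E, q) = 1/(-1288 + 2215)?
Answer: -927/8342 ≈ -0.11112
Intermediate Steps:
g(E, q) = -8342/927 (g(E, q) = -9 + 1/(-1288 + 2215) = -9 + 1/927 = -8342/927)
1/g(-158, 1782/(-361)) = 1/(-8342/927) = -927/8342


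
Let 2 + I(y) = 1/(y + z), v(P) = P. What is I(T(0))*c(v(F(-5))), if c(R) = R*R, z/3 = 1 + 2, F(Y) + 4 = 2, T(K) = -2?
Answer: -52/7 ≈ -7.4286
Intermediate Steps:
F(Y) = -2 (F(Y) = -4 + 2 = -2)
z = 9 (z = 3*(1 + 2) = 3*3 = 9)
c(R) = R**2
I(y) = -2 + 1/(9 + y) (I(y) = -2 + 1/(y + 9) = -2 + 1/(9 + y))
I(T(0))*c(v(F(-5))) = ((-17 - 2*(-2))/(9 - 2))*(-2)**2 = ((-17 + 4)/7)*4 = ((1/7)*(-13))*4 = -13/7*4 = -52/7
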